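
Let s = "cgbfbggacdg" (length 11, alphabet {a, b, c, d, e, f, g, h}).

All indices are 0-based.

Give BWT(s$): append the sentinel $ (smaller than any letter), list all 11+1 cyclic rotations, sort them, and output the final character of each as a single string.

rank  rotation      last
    0  $cgbfbggacdg  g
    1  acdg$cgbfbgg  g
    2  bfbggacdg$cg  g
    3  bggacdg$cgbf  f
    4  cdg$cgbfbgga  a
    5  cgbfbggacdg$  $
    6  dg$cgbfbggac  c
    7  fbggacdg$cgb  b
    8  g$cgbfbggacd  d
    9  gacdg$cgbfbg  g
   10  gbfbggacdg$c  c
   11  ggacdg$cgbfb  b

gggfa$cbdgcb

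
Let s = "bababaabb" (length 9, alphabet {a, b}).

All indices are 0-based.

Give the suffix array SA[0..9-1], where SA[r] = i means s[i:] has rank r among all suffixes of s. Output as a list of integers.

[5, 3, 1, 6, 8, 4, 2, 0, 7]

rank | idx | suffix
   0 |   5 | aabb
   1 |   3 | abaabb
   2 |   1 | ababaabb
   3 |   6 | abb
   4 |   8 | b
   5 |   4 | baabb
   6 |   2 | babaabb
   7 |   0 | bababaabb
   8 |   7 | bb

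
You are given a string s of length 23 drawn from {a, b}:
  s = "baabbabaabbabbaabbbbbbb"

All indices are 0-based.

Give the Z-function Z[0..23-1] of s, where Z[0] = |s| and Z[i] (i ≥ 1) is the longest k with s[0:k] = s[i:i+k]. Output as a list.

[23, 0, 0, 1, 2, 0, 7, 0, 0, 1, 2, 0, 1, 5, 0, 0, 1, 1, 1, 1, 1, 1, 1]

Z[0]=23
i=1: i≥r, start 0; Z[1]=0
i=2: i≥r, start 0; Z[2]=0
i=3: i≥r, start 0; Z[3]=1 extend→box=[3,4)
i=4: i≥r, start 0; Z[4]=2 extend→box=[4,6)
i=5: min(r-i=1, Z[1]=0)=0; Z[5]=0
i=6: i≥r, start 0; Z[6]=7 extend→box=[6,13)
i=7: min(r-i=6, Z[1]=0)=0; Z[7]=0
i=8: min(r-i=5, Z[2]=0)=0; Z[8]=0
i=9: min(r-i=4, Z[3]=1)=1; Z[9]=1
i=10: min(r-i=3, Z[4]=2)=2; Z[10]=2
i=11: min(r-i=2, Z[5]=0)=0; Z[11]=0
i=12: min(r-i=1, Z[6]=7)=1; Z[12]=1
i=13: i≥r, start 0; Z[13]=5 extend→box=[13,18)
i=14: min(r-i=4, Z[1]=0)=0; Z[14]=0
i=15: min(r-i=3, Z[2]=0)=0; Z[15]=0
i=16: min(r-i=2, Z[3]=1)=1; Z[16]=1
i=17: min(r-i=1, Z[4]=2)=1; Z[17]=1
i=18: i≥r, start 0; Z[18]=1 extend→box=[18,19)
i=19: i≥r, start 0; Z[19]=1 extend→box=[19,20)
i=20: i≥r, start 0; Z[20]=1 extend→box=[20,21)
i=21: i≥r, start 0; Z[21]=1 extend→box=[21,22)
i=22: i≥r, start 0; Z[22]=1 extend→box=[22,23)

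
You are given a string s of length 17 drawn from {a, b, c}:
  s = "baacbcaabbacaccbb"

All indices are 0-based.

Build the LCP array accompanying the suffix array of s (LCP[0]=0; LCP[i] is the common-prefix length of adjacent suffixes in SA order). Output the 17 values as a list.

rank→(start, suffix):
  0 → (6, 'aabbacaccbb')
  1 → (1, 'aacbcaabbacaccbb')
  2 → (7, 'abbacaccbb')
  3 → (10, 'acaccbb')
  4 → (2, 'acbcaabbacaccbb')
  5 → (12, 'accbb')
  6 → (16, 'b')
  7 → (0, 'baacbcaabbacaccbb')
  8 → (9, 'bacaccbb')
  9 → (15, 'bb')
  10 → (8, 'bbacaccbb')
  11 → (4, 'bcaabbacaccbb')
  12 → (5, 'caabbacaccbb')
  13 → (11, 'caccbb')
  14 → (14, 'cbb')
  15 → (3, 'cbcaabbacaccbb')
  16 → (13, 'ccbb')

SA = [6, 1, 7, 10, 2, 12, 16, 0, 9, 15, 8, 4, 5, 11, 14, 3, 13]
rank  pair      lcp
   1  s[6:],s[1:]  2  'aa'
   2  s[1:],s[7:]  1  'a'
   3  s[7:],s[10:]  1  'a'
   4  s[10:],s[2:]  2  'ac'
   5  s[2:],s[12:]  2  'ac'
   6  s[12:],s[16:]  0  ''
   7  s[16:],s[0:]  1  'b'
   8  s[0:],s[9:]  2  'ba'
   9  s[9:],s[15:]  1  'b'
  10  s[15:],s[8:]  2  'bb'
  11  s[8:],s[4:]  1  'b'
  12  s[4:],s[5:]  0  ''
  13  s[5:],s[11:]  2  'ca'
  14  s[11:],s[14:]  1  'c'
  15  s[14:],s[3:]  2  'cb'
  16  s[3:],s[13:]  1  'c'

[0, 2, 1, 1, 2, 2, 0, 1, 2, 1, 2, 1, 0, 2, 1, 2, 1]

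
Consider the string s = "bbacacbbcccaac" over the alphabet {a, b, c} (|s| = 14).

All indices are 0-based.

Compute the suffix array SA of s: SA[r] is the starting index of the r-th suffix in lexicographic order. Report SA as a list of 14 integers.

[11, 12, 2, 4, 1, 0, 6, 7, 13, 10, 3, 5, 9, 8]

sorted suffixes:
  #0 SA[0]=11  'aac'
  #1 SA[1]=12  'ac'
  #2 SA[2]=2  'acacbbcccaac'
  #3 SA[3]=4  'acbbcccaac'
  #4 SA[4]=1  'bacacbbcccaac'
  #5 SA[5]=0  'bbacacbbcccaac'
  #6 SA[6]=6  'bbcccaac'
  #7 SA[7]=7  'bcccaac'
  #8 SA[8]=13  'c'
  #9 SA[9]=10  'caac'
  #10 SA[10]=3  'cacbbcccaac'
  #11 SA[11]=5  'cbbcccaac'
  #12 SA[12]=9  'ccaac'
  #13 SA[13]=8  'cccaac'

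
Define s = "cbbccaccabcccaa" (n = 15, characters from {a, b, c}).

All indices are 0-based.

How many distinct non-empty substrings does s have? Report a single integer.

99

rank→(start, suffix):
  0 → (14, 'a')
  1 → (13, 'aa')
  2 → (8, 'abcccaa')
  3 → (5, 'accabcccaa')
  4 → (1, 'bbccaccabcccaa')
  5 → (2, 'bccaccabcccaa')
  6 → (9, 'bcccaa')
  7 → (12, 'caa')
  8 → (7, 'cabcccaa')
  9 → (4, 'caccabcccaa')
  10 → (0, 'cbbccaccabcccaa')
  11 → (11, 'ccaa')
  12 → (6, 'ccabcccaa')
  13 → (3, 'ccaccabcccaa')
  14 → (10, 'cccaa')

SA = [14, 13, 8, 5, 1, 2, 9, 12, 7, 4, 0, 11, 6, 3, 10]
[i] adj suffixes → lcp
  [1] 14/13 → 1 ('a')
  [2] 13/8 → 1 ('a')
  [3] 8/5 → 1 ('a')
  [4] 5/1 → 0 ('')
  [5] 1/2 → 1 ('b')
  [6] 2/9 → 3 ('bcc')
  [7] 9/12 → 0 ('')
  [8] 12/7 → 2 ('ca')
  [9] 7/4 → 2 ('ca')
  [10] 4/0 → 1 ('c')
  [11] 0/11 → 1 ('c')
  [12] 11/6 → 3 ('cca')
  [13] 6/3 → 3 ('cca')
  [14] 3/10 → 2 ('cc')

n(n+1)/2 = 15·16/2 = 120
Σ LCP = 0 + 1 + 1 + 1 + 0 + 1 + 3 + 0 + 2 + 2 + 1 + 1 + 3 + 3 + 2 = 21
distinct = 120 − 21 = 99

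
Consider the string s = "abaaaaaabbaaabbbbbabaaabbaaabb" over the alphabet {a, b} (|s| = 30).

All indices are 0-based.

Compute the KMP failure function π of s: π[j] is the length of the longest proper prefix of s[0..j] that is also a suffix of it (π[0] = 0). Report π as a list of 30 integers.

π[0] = 0
j=1 s[j]='b': π[1]=0 (border '')
j=2 s[j]='a': π[2]=1 (border 'a')
j=3 s[j]='a': k: 1→0; π[3]=1 (border 'a')
j=4 s[j]='a': k: 1→0; π[4]=1 (border 'a')
j=5 s[j]='a': k: 1→0; π[5]=1 (border 'a')
j=6 s[j]='a': k: 1→0; π[6]=1 (border 'a')
j=7 s[j]='a': k: 1→0; π[7]=1 (border 'a')
j=8 s[j]='b': π[8]=2 (border 'ab')
j=9 s[j]='b': k: 2→0; π[9]=0 (border '')
j=10 s[j]='a': π[10]=1 (border 'a')
j=11 s[j]='a': k: 1→0; π[11]=1 (border 'a')
j=12 s[j]='a': k: 1→0; π[12]=1 (border 'a')
j=13 s[j]='b': π[13]=2 (border 'ab')
j=14 s[j]='b': k: 2→0; π[14]=0 (border '')
j=15 s[j]='b': π[15]=0 (border '')
j=16 s[j]='b': π[16]=0 (border '')
j=17 s[j]='b': π[17]=0 (border '')
j=18 s[j]='a': π[18]=1 (border 'a')
j=19 s[j]='b': π[19]=2 (border 'ab')
j=20 s[j]='a': π[20]=3 (border 'aba')
j=21 s[j]='a': π[21]=4 (border 'abaa')
j=22 s[j]='a': π[22]=5 (border 'abaaa')
j=23 s[j]='b': k: 5→1; π[23]=2 (border 'ab')
j=24 s[j]='b': k: 2→0; π[24]=0 (border '')
j=25 s[j]='a': π[25]=1 (border 'a')
j=26 s[j]='a': k: 1→0; π[26]=1 (border 'a')
j=27 s[j]='a': k: 1→0; π[27]=1 (border 'a')
j=28 s[j]='b': π[28]=2 (border 'ab')
j=29 s[j]='b': k: 2→0; π[29]=0 (border '')

[0, 0, 1, 1, 1, 1, 1, 1, 2, 0, 1, 1, 1, 2, 0, 0, 0, 0, 1, 2, 3, 4, 5, 2, 0, 1, 1, 1, 2, 0]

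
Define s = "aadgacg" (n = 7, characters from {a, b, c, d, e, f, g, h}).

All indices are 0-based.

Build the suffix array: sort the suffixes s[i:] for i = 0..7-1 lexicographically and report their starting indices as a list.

[0, 4, 1, 5, 2, 6, 3]

sorted suffixes:
  #0 SA[0]=0  'aadgacg'
  #1 SA[1]=4  'acg'
  #2 SA[2]=1  'adgacg'
  #3 SA[3]=5  'cg'
  #4 SA[4]=2  'dgacg'
  #5 SA[5]=6  'g'
  #6 SA[6]=3  'gacg'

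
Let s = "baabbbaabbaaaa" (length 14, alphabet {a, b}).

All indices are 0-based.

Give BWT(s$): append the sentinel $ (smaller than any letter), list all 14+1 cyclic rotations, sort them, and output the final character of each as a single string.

rank  rotation         last
    0  $baabbbaabbaaaa  a
    1  a$baabbbaabbaaa  a
    2  aa$baabbbaabbaa  a
    3  aaa$baabbbaabba  a
    4  aaaa$baabbbaabb  b
    5  aabbaaaa$baabbb  b
    6  aabbbaabbaaaa$b  b
    7  abbaaaa$baabbba  a
    8  abbbaabbaaaa$ba  a
    9  baaaa$baabbbaab  b
   10  baabbaaaa$baabb  b
   11  baabbbaabbaaaa$  $
   12  bbaaaa$baabbbaa  a
   13  bbaabbaaaa$baab  b
   14  bbbaabbaaaa$baa  a

aaaabbbaabb$aba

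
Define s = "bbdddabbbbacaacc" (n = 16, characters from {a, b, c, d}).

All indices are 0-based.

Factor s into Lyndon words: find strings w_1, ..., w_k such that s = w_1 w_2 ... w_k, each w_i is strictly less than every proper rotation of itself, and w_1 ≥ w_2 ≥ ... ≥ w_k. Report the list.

emit factor 1: 'bbddd' (i=0, period=5)
emit factor 2: 'abbbbac' (i=5, period=7)
emit factor 3: 'aacc' (i=12, period=4)

["bbddd", "abbbbac", "aacc"]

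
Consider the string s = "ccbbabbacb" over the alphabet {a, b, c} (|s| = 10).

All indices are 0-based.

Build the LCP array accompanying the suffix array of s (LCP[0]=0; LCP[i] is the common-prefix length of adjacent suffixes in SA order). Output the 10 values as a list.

sorted suffixes:
  #0 SA[0]=4  'abbacb'
  #1 SA[1]=7  'acb'
  #2 SA[2]=9  'b'
  #3 SA[3]=3  'babbacb'
  #4 SA[4]=6  'bacb'
  #5 SA[5]=2  'bbabbacb'
  #6 SA[6]=5  'bbacb'
  #7 SA[7]=8  'cb'
  #8 SA[8]=1  'cbbabbacb'
  #9 SA[9]=0  'ccbbabbacb'

SA = [4, 7, 9, 3, 6, 2, 5, 8, 1, 0]
[i] adj suffixes → lcp
  [1] 4/7 → 1 ('a')
  [2] 7/9 → 0 ('')
  [3] 9/3 → 1 ('b')
  [4] 3/6 → 2 ('ba')
  [5] 6/2 → 1 ('b')
  [6] 2/5 → 3 ('bba')
  [7] 5/8 → 0 ('')
  [8] 8/1 → 2 ('cb')
  [9] 1/0 → 1 ('c')

[0, 1, 0, 1, 2, 1, 3, 0, 2, 1]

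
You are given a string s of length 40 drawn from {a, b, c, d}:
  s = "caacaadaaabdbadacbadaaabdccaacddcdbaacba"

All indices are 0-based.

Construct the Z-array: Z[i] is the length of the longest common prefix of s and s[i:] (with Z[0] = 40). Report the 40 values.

Z[0]=40
i=1: fresh scan; Z[1]=0
i=2: fresh scan; Z[2]=0
i=3: fresh scan; Z[3]=3 grow→box=[3,6)
i=4: min(r-i=2, Z[1]=0)=0; Z[4]=0
i=5: min(r-i=1, Z[2]=0)=0; Z[5]=0
i=6: fresh scan; Z[6]=0
i=7: fresh scan; Z[7]=0
i=8: fresh scan; Z[8]=0
i=9: fresh scan; Z[9]=0
i=10: fresh scan; Z[10]=0
i=11: fresh scan; Z[11]=0
i=12: fresh scan; Z[12]=0
i=13: fresh scan; Z[13]=0
i=14: fresh scan; Z[14]=0
i=15: fresh scan; Z[15]=0
i=16: fresh scan; Z[16]=1 grow→box=[16,17)
i=17: fresh scan; Z[17]=0
i=18: fresh scan; Z[18]=0
i=19: fresh scan; Z[19]=0
i=20: fresh scan; Z[20]=0
i=21: fresh scan; Z[21]=0
i=22: fresh scan; Z[22]=0
i=23: fresh scan; Z[23]=0
i=24: fresh scan; Z[24]=0
i=25: fresh scan; Z[25]=1 grow→box=[25,26)
i=26: fresh scan; Z[26]=4 grow→box=[26,30)
i=27: min(r-i=3, Z[1]=0)=0; Z[27]=0
i=28: min(r-i=2, Z[2]=0)=0; Z[28]=0
i=29: min(r-i=1, Z[3]=3)=1; Z[29]=1
i=30: fresh scan; Z[30]=0
i=31: fresh scan; Z[31]=0
i=32: fresh scan; Z[32]=1 grow→box=[32,33)
i=33: fresh scan; Z[33]=0
i=34: fresh scan; Z[34]=0
i=35: fresh scan; Z[35]=0
i=36: fresh scan; Z[36]=0
i=37: fresh scan; Z[37]=1 grow→box=[37,38)
i=38: fresh scan; Z[38]=0
i=39: fresh scan; Z[39]=0

[40, 0, 0, 3, 0, 0, 0, 0, 0, 0, 0, 0, 0, 0, 0, 0, 1, 0, 0, 0, 0, 0, 0, 0, 0, 1, 4, 0, 0, 1, 0, 0, 1, 0, 0, 0, 0, 1, 0, 0]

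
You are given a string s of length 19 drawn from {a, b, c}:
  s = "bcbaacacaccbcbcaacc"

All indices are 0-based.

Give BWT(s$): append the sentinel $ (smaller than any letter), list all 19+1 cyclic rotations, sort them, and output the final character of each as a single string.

cbcacaccc$ccbaabbcaa

rank  rotation              last
    0  $bcbaacacaccbcbcaacc  c
    1  aacacaccbcbcaacc$bcb  b
    2  aacc$bcbaacacaccbcbc  c
    3  acacaccbcbcaacc$bcba  a
    4  acaccbcbcaacc$bcbaac  c
    5  acc$bcbaacacaccbcbca  a
    6  accbcbcaacc$bcbaacac  c
    7  baacacaccbcbcaacc$bc  c
    8  bcaacc$bcbaacacaccbc  c
    9  bcbaacacaccbcbcaacc$  $
   10  bcbcaacc$bcbaacacacc  c
   11  c$bcbaacacaccbcbcaac  c
   12  caacc$bcbaacacaccbcb  b
   13  cacaccbcbcaacc$bcbaa  a
   14  caccbcbcaacc$bcbaaca  a
   15  cbaacacaccbcbcaacc$b  b
   16  cbcaacc$bcbaacacaccb  b
   17  cbcbcaacc$bcbaacacac  c
   18  cc$bcbaacacaccbcbcaa  a
   19  ccbcbcaacc$bcbaacaca  a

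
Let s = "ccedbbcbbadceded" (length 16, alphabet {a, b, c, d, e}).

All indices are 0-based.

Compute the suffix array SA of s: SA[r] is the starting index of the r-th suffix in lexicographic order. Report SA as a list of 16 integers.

[9, 8, 7, 4, 5, 6, 0, 1, 11, 15, 3, 10, 13, 14, 2, 12]

sorted suffixes:
  #0 SA[0]=9  'adceded'
  #1 SA[1]=8  'badceded'
  #2 SA[2]=7  'bbadceded'
  #3 SA[3]=4  'bbcbbadceded'
  #4 SA[4]=5  'bcbbadceded'
  #5 SA[5]=6  'cbbadceded'
  #6 SA[6]=0  'ccedbbcbbadceded'
  #7 SA[7]=1  'cedbbcbbadceded'
  #8 SA[8]=11  'ceded'
  #9 SA[9]=15  'd'
  #10 SA[10]=3  'dbbcbbadceded'
  #11 SA[11]=10  'dceded'
  #12 SA[12]=13  'ded'
  #13 SA[13]=14  'ed'
  #14 SA[14]=2  'edbbcbbadceded'
  #15 SA[15]=12  'eded'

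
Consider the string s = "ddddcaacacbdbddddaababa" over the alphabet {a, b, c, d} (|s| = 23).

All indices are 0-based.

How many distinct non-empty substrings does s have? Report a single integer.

241

rank→(start, suffix):
  0 → (22, 'a')
  1 → (17, 'aababa')
  2 → (5, 'aacacbdbddddaababa')
  3 → (20, 'aba')
  4 → (18, 'ababa')
  5 → (6, 'acacbdbddddaababa')
  6 → (8, 'acbdbddddaababa')
  7 → (21, 'ba')
  8 → (19, 'baba')
  9 → (10, 'bdbddddaababa')
  10 → (12, 'bddddaababa')
  11 → (4, 'caacacbdbddddaababa')
  12 → (7, 'cacbdbddddaababa')
  13 → (9, 'cbdbddddaababa')
  14 → (16, 'daababa')
  15 → (11, 'dbddddaababa')
  16 → (3, 'dcaacacbdbddddaababa')
  17 → (15, 'ddaababa')
  18 → (2, 'ddcaacacbdbddddaababa')
  19 → (14, 'dddaababa')
  20 → (1, 'dddcaacacbdbddddaababa')
  21 → (13, 'ddddaababa')
  22 → (0, 'ddddcaacacbdbddddaababa')

SA = [22, 17, 5, 20, 18, 6, 8, 21, 19, 10, 12, 4, 7, 9, 16, 11, 3, 15, 2, 14, 1, 13, 0]
rank  pair      lcp
   1  s[22:],s[17:]  1  'a'
   2  s[17:],s[5:]  2  'aa'
   3  s[5:],s[20:]  1  'a'
   4  s[20:],s[18:]  3  'aba'
   5  s[18:],s[6:]  1  'a'
   6  s[6:],s[8:]  2  'ac'
   7  s[8:],s[21:]  0  ''
   8  s[21:],s[19:]  2  'ba'
   9  s[19:],s[10:]  1  'b'
  10  s[10:],s[12:]  2  'bd'
  11  s[12:],s[4:]  0  ''
  12  s[4:],s[7:]  2  'ca'
  13  s[7:],s[9:]  1  'c'
  14  s[9:],s[16:]  0  ''
  15  s[16:],s[11:]  1  'd'
  16  s[11:],s[3:]  1  'd'
  17  s[3:],s[15:]  1  'd'
  18  s[15:],s[2:]  2  'dd'
  19  s[2:],s[14:]  2  'dd'
  20  s[14:],s[1:]  3  'ddd'
  21  s[1:],s[13:]  3  'ddd'
  22  s[13:],s[0:]  4  'dddd'

n(n+1)/2 = 23·24/2 = 276
Σ LCP = 0 + 1 + 2 + 1 + 3 + 1 + 2 + 0 + 2 + 1 + 2 + 0 + 2 + 1 + 0 + 1 + 1 + 1 + 2 + 2 + 3 + 3 + 4 = 35
distinct = 276 − 35 = 241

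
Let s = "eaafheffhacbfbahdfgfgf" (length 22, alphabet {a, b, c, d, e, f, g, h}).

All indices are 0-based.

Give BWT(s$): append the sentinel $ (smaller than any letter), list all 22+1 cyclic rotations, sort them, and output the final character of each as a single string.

rank  rotation                 last
    0  $eaafheffhacbfbahdfgfgf  f
    1  aafheffhacbfbahdfgfgf$e  e
    2  acbfbahdfgfgf$eaafheffh  h
    3  afheffhacbfbahdfgfgf$ea  a
    4  ahdfgfgf$eaafheffhacbfb  b
    5  bahdfgfgf$eaafheffhacbf  f
    6  bfbahdfgfgf$eaafheffhac  c
    7  cbfbahdfgfgf$eaafheffha  a
    8  dfgfgf$eaafheffhacbfbah  h
    9  eaafheffhacbfbahdfgfgf$  $
   10  effhacbfbahdfgfgf$eaafh  h
   11  f$eaafheffhacbfbahdfgfg  g
   12  fbahdfgfgf$eaafheffhacb  b
   13  ffhacbfbahdfgfgf$eaafhe  e
   14  fgf$eaafheffhacbfbahdfg  g
   15  fgfgf$eaafheffhacbfbahd  d
   16  fhacbfbahdfgfgf$eaafhef  f
   17  fheffhacbfbahdfgfgf$eaa  a
   18  gf$eaafheffhacbfbahdfgf  f
   19  gfgf$eaafheffhacbfbahdf  f
   20  hacbfbahdfgfgf$eaafheff  f
   21  hdfgfgf$eaafheffhacbfba  a
   22  heffhacbfbahdfgfgf$eaaf  f

fehabfcah$hgbegdfafffaf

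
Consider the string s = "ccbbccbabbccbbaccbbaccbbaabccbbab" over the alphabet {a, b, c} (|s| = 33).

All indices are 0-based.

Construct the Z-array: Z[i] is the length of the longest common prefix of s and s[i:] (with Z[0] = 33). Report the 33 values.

[33, 1, 0, 0, 3, 1, 0, 0, 0, 0, 4, 1, 0, 0, 0, 4, 1, 0, 0, 0, 4, 1, 0, 0, 0, 0, 0, 4, 1, 0, 0, 0, 0]

Z[0]=33
i=1: outside box; Z[1]=1 scan→box=[1,2)
i=2: outside box; Z[2]=0
i=3: outside box; Z[3]=0
i=4: outside box; Z[4]=3 scan→box=[4,7)
i=5: min(r-i=2, Z[1]=1)=1; Z[5]=1
i=6: min(r-i=1, Z[2]=0)=0; Z[6]=0
i=7: outside box; Z[7]=0
i=8: outside box; Z[8]=0
i=9: outside box; Z[9]=0
i=10: outside box; Z[10]=4 scan→box=[10,14)
i=11: min(r-i=3, Z[1]=1)=1; Z[11]=1
i=12: min(r-i=2, Z[2]=0)=0; Z[12]=0
i=13: min(r-i=1, Z[3]=0)=0; Z[13]=0
i=14: outside box; Z[14]=0
i=15: outside box; Z[15]=4 scan→box=[15,19)
i=16: min(r-i=3, Z[1]=1)=1; Z[16]=1
i=17: min(r-i=2, Z[2]=0)=0; Z[17]=0
i=18: min(r-i=1, Z[3]=0)=0; Z[18]=0
i=19: outside box; Z[19]=0
i=20: outside box; Z[20]=4 scan→box=[20,24)
i=21: min(r-i=3, Z[1]=1)=1; Z[21]=1
i=22: min(r-i=2, Z[2]=0)=0; Z[22]=0
i=23: min(r-i=1, Z[3]=0)=0; Z[23]=0
i=24: outside box; Z[24]=0
i=25: outside box; Z[25]=0
i=26: outside box; Z[26]=0
i=27: outside box; Z[27]=4 scan→box=[27,31)
i=28: min(r-i=3, Z[1]=1)=1; Z[28]=1
i=29: min(r-i=2, Z[2]=0)=0; Z[29]=0
i=30: min(r-i=1, Z[3]=0)=0; Z[30]=0
i=31: outside box; Z[31]=0
i=32: outside box; Z[32]=0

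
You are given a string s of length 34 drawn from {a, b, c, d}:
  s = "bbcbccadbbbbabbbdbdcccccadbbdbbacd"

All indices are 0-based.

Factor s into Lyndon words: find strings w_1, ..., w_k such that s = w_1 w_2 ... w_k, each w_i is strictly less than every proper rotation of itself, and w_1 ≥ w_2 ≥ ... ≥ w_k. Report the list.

emit factor 1: 'bbcbcc' (i=0, period=6)
emit factor 2: 'adbbbb' (i=6, period=6)
emit factor 3: 'abbbdbdcccccadbbdbbacd' (i=12, period=22)

["bbcbcc", "adbbbb", "abbbdbdcccccadbbdbbacd"]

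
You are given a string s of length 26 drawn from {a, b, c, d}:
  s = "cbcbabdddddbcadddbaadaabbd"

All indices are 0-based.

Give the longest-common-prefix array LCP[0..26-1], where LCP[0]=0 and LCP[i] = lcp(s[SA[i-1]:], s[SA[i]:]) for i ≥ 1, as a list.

rank→(start, suffix):
  0 → (21, 'aabbd')
  1 → (18, 'aadaabbd')
  2 → (22, 'abbd')
  3 → (4, 'abdddddbcadddbaadaabbd')
  4 → (19, 'adaabbd')
  5 → (13, 'adddbaadaabbd')
  6 → (17, 'baadaabbd')
  7 → (3, 'babdddddbcadddbaadaabbd')
  8 → (23, 'bbd')
  9 → (11, 'bcadddbaadaabbd')
  10 → (1, 'bcbabdddddbcadddbaadaabbd')
  11 → (24, 'bd')
  12 → (5, 'bdddddbcadddbaadaabbd')
  13 → (12, 'cadddbaadaabbd')
  14 → (2, 'cbabdddddbcadddbaadaabbd')
  15 → (0, 'cbcbabdddddbcadddbaadaabbd')
  16 → (25, 'd')
  17 → (20, 'daabbd')
  18 → (16, 'dbaadaabbd')
  19 → (10, 'dbcadddbaadaabbd')
  20 → (15, 'ddbaadaabbd')
  21 → (9, 'ddbcadddbaadaabbd')
  22 → (14, 'dddbaadaabbd')
  23 → (8, 'dddbcadddbaadaabbd')
  24 → (7, 'ddddbcadddbaadaabbd')
  25 → (6, 'dddddbcadddbaadaabbd')

SA = [21, 18, 22, 4, 19, 13, 17, 3, 23, 11, 1, 24, 5, 12, 2, 0, 25, 20, 16, 10, 15, 9, 14, 8, 7, 6]
i: (SA[i-1],SA[i]) lcp shared
  1: (21,18) 2 'aa'
  2: (18,22) 1 'a'
  3: (22,4) 2 'ab'
  4: (4,19) 1 'a'
  5: (19,13) 2 'ad'
  6: (13,17) 0 ''
  7: (17,3) 2 'ba'
  8: (3,23) 1 'b'
  9: (23,11) 1 'b'
  10: (11,1) 2 'bc'
  11: (1,24) 1 'b'
  12: (24,5) 2 'bd'
  13: (5,12) 0 ''
  14: (12,2) 1 'c'
  15: (2,0) 2 'cb'
  16: (0,25) 0 ''
  17: (25,20) 1 'd'
  18: (20,16) 1 'd'
  19: (16,10) 2 'db'
  20: (10,15) 1 'd'
  21: (15,9) 3 'ddb'
  22: (9,14) 2 'dd'
  23: (14,8) 4 'dddb'
  24: (8,7) 3 'ddd'
  25: (7,6) 4 'dddd'

[0, 2, 1, 2, 1, 2, 0, 2, 1, 1, 2, 1, 2, 0, 1, 2, 0, 1, 1, 2, 1, 3, 2, 4, 3, 4]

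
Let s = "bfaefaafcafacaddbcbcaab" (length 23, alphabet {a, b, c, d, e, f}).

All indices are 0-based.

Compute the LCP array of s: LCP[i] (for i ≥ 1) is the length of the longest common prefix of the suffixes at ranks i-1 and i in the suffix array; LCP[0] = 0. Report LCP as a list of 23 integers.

sorted suffixes:
  #0 SA[0]=20  'aab'
  #1 SA[1]=5  'aafcafacaddbcbcaab'
  #2 SA[2]=21  'ab'
  #3 SA[3]=11  'acaddbcbcaab'
  #4 SA[4]=13  'addbcbcaab'
  #5 SA[5]=2  'aefaafcafacaddbcbcaab'
  #6 SA[6]=9  'afacaddbcbcaab'
  #7 SA[7]=6  'afcafacaddbcbcaab'
  #8 SA[8]=22  'b'
  #9 SA[9]=18  'bcaab'
  #10 SA[10]=16  'bcbcaab'
  #11 SA[11]=0  'bfaefaafcafacaddbcbcaab'
  #12 SA[12]=19  'caab'
  #13 SA[13]=12  'caddbcbcaab'
  #14 SA[14]=8  'cafacaddbcbcaab'
  #15 SA[15]=17  'cbcaab'
  #16 SA[16]=15  'dbcbcaab'
  #17 SA[17]=14  'ddbcbcaab'
  #18 SA[18]=3  'efaafcafacaddbcbcaab'
  #19 SA[19]=4  'faafcafacaddbcbcaab'
  #20 SA[20]=10  'facaddbcbcaab'
  #21 SA[21]=1  'faefaafcafacaddbcbcaab'
  #22 SA[22]=7  'fcafacaddbcbcaab'

SA = [20, 5, 21, 11, 13, 2, 9, 6, 22, 18, 16, 0, 19, 12, 8, 17, 15, 14, 3, 4, 10, 1, 7]
i: (SA[i-1],SA[i]) lcp shared
  1: (20,5) 2 'aa'
  2: (5,21) 1 'a'
  3: (21,11) 1 'a'
  4: (11,13) 1 'a'
  5: (13,2) 1 'a'
  6: (2,9) 1 'a'
  7: (9,6) 2 'af'
  8: (6,22) 0 ''
  9: (22,18) 1 'b'
  10: (18,16) 2 'bc'
  11: (16,0) 1 'b'
  12: (0,19) 0 ''
  13: (19,12) 2 'ca'
  14: (12,8) 2 'ca'
  15: (8,17) 1 'c'
  16: (17,15) 0 ''
  17: (15,14) 1 'd'
  18: (14,3) 0 ''
  19: (3,4) 0 ''
  20: (4,10) 2 'fa'
  21: (10,1) 2 'fa'
  22: (1,7) 1 'f'

[0, 2, 1, 1, 1, 1, 1, 2, 0, 1, 2, 1, 0, 2, 2, 1, 0, 1, 0, 0, 2, 2, 1]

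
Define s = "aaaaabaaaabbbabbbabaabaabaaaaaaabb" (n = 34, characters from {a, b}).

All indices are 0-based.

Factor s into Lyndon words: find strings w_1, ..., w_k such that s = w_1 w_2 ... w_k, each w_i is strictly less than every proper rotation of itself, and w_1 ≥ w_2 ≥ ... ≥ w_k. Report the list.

["aaaaabaaaabbbabbbabaabaab", "aaaaaaabb"]

emit factor 1: 'aaaaabaaaabbbabbbabaabaab' (i=0, period=25)
emit factor 2: 'aaaaaaabb' (i=25, period=9)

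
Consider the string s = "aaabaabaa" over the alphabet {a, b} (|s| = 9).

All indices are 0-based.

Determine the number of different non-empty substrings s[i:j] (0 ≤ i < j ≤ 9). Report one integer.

27

rank | idx | suffix
   0 |   8 | a
   1 |   7 | aa
   2 |   0 | aaabaabaa
   3 |   4 | aabaa
   4 |   1 | aabaabaa
   5 |   5 | abaa
   6 |   2 | abaabaa
   7 |   6 | baa
   8 |   3 | baabaa

SA = [8, 7, 0, 4, 1, 5, 2, 6, 3]
i: (SA[i-1],SA[i]) lcp shared
  1: (8,7) 1 'a'
  2: (7,0) 2 'aa'
  3: (0,4) 2 'aa'
  4: (4,1) 5 'aabaa'
  5: (1,5) 1 'a'
  6: (5,2) 4 'abaa'
  7: (2,6) 0 ''
  8: (6,3) 3 'baa'

n(n+1)/2 = 9·10/2 = 45
Σ LCP = 0 + 1 + 2 + 2 + 5 + 1 + 4 + 0 + 3 = 18
distinct = 45 − 18 = 27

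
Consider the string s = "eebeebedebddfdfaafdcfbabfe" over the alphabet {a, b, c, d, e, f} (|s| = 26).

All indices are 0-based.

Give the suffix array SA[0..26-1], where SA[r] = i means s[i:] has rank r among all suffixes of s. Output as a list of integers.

[15, 22, 16, 21, 9, 5, 2, 23, 19, 18, 10, 7, 13, 11, 25, 8, 4, 1, 6, 3, 0, 14, 20, 17, 12, 24]

rank→(start, suffix):
  0 → (15, 'aafdcfbabfe')
  1 → (22, 'abfe')
  2 → (16, 'afdcfbabfe')
  3 → (21, 'babfe')
  4 → (9, 'bddfdfaafdcfbabfe')
  5 → (5, 'bedebddfdfaafdcfbabfe')
  6 → (2, 'beebedebddfdfaafdcfbabfe')
  7 → (23, 'bfe')
  8 → (19, 'cfbabfe')
  9 → (18, 'dcfbabfe')
  10 → (10, 'ddfdfaafdcfbabfe')
  11 → (7, 'debddfdfaafdcfbabfe')
  12 → (13, 'dfaafdcfbabfe')
  13 → (11, 'dfdfaafdcfbabfe')
  14 → (25, 'e')
  15 → (8, 'ebddfdfaafdcfbabfe')
  16 → (4, 'ebedebddfdfaafdcfbabfe')
  17 → (1, 'ebeebedebddfdfaafdcfbabfe')
  18 → (6, 'edebddfdfaafdcfbabfe')
  19 → (3, 'eebedebddfdfaafdcfbabfe')
  20 → (0, 'eebeebedebddfdfaafdcfbabfe')
  21 → (14, 'faafdcfbabfe')
  22 → (20, 'fbabfe')
  23 → (17, 'fdcfbabfe')
  24 → (12, 'fdfaafdcfbabfe')
  25 → (24, 'fe')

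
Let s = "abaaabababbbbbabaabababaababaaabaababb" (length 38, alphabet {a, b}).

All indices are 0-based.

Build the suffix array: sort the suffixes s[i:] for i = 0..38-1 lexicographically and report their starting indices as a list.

rank→(start, suffix):
  0 → (28, 'aaabaababb')
  1 → (2, 'aaabababbbbbabaabababaababaaabaababb')
  2 → (29, 'aabaababb')
  3 → (23, 'aababaaabaababb')
  4 → (16, 'aabababaababaaabaababb')
  5 → (3, 'aabababbbbbabaabababaababaaabaababb')
  6 → (32, 'aababb')
  7 → (26, 'abaaabaababb')
  8 → (0, 'abaaabababbbbbabaabababaababaaabaababb')
  9 → (21, 'abaababaaabaababb')
  10 → (14, 'abaabababaababaaabaababb')
  11 → (30, 'abaababb')
  12 → (24, 'ababaaabaababb')
  13 → (19, 'ababaababaaabaababb')
  14 → (17, 'abababaababaaabaababb')
  15 → (4, 'abababbbbbabaabababaababaaabaababb')
  16 → (33, 'ababb')
  17 → (6, 'ababbbbbabaabababaababaaabaababb')
  18 → (35, 'abb')
  19 → (8, 'abbbbbabaabababaababaaabaababb')
  20 → (37, 'b')
  21 → (27, 'baaabaababb')
  22 → (1, 'baaabababbbbbabaabababaababaaabaababb')
  23 → (22, 'baababaaabaababb')
  24 → (15, 'baabababaababaaabaababb')
  25 → (31, 'baababb')
  26 → (25, 'babaaabaababb')
  27 → (20, 'babaababaaabaababb')
  28 → (13, 'babaabababaababaaabaababb')
  29 → (18, 'bababaababaaabaababb')
  30 → (5, 'bababbbbbabaabababaababaaabaababb')
  31 → (34, 'babb')
  32 → (7, 'babbbbbabaabababaababaaabaababb')
  33 → (36, 'bb')
  34 → (12, 'bbabaabababaababaaabaababb')
  35 → (11, 'bbbabaabababaababaaabaababb')
  36 → (10, 'bbbbabaabababaababaaabaababb')
  37 → (9, 'bbbbbabaabababaababaaabaababb')

[28, 2, 29, 23, 16, 3, 32, 26, 0, 21, 14, 30, 24, 19, 17, 4, 33, 6, 35, 8, 37, 27, 1, 22, 15, 31, 25, 20, 13, 18, 5, 34, 7, 36, 12, 11, 10, 9]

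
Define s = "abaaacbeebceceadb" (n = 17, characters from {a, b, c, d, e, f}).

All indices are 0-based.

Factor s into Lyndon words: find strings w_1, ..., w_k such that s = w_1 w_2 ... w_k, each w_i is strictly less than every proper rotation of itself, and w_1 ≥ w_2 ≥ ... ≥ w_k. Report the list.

["ab", "aaacbeebceceadb"]

emit factor 1: 'ab' (i=0, period=2)
emit factor 2: 'aaacbeebceceadb' (i=2, period=15)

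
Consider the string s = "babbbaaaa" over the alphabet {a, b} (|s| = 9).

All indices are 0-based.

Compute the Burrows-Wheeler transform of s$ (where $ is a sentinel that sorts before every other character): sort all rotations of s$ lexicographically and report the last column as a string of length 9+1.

aaaabbb$ba

rank  rotation    last
    0  $babbbaaaa  a
    1  a$babbbaaa  a
    2  aa$babbbaa  a
    3  aaa$babbba  a
    4  aaaa$babbb  b
    5  abbbaaaa$b  b
    6  baaaa$babb  b
    7  babbbaaaa$  $
    8  bbaaaa$bab  b
    9  bbbaaaa$ba  a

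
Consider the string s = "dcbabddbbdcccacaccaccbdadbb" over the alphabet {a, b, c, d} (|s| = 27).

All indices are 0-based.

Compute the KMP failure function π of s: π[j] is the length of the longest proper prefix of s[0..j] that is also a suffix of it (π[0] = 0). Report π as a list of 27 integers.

π[0] = 0
j=1 s[j]='c': π[1]=0 (border '')
j=2 s[j]='b': π[2]=0 (border '')
j=3 s[j]='a': π[3]=0 (border '')
j=4 s[j]='b': π[4]=0 (border '')
j=5 s[j]='d': π[5]=1 (border 'd')
j=6 s[j]='d': k: 1→0; π[6]=1 (border 'd')
j=7 s[j]='b': k: 1→0; π[7]=0 (border '')
j=8 s[j]='b': π[8]=0 (border '')
j=9 s[j]='d': π[9]=1 (border 'd')
j=10 s[j]='c': π[10]=2 (border 'dc')
j=11 s[j]='c': k: 2→0; π[11]=0 (border '')
j=12 s[j]='c': π[12]=0 (border '')
j=13 s[j]='a': π[13]=0 (border '')
j=14 s[j]='c': π[14]=0 (border '')
j=15 s[j]='a': π[15]=0 (border '')
j=16 s[j]='c': π[16]=0 (border '')
j=17 s[j]='c': π[17]=0 (border '')
j=18 s[j]='a': π[18]=0 (border '')
j=19 s[j]='c': π[19]=0 (border '')
j=20 s[j]='c': π[20]=0 (border '')
j=21 s[j]='b': π[21]=0 (border '')
j=22 s[j]='d': π[22]=1 (border 'd')
j=23 s[j]='a': k: 1→0; π[23]=0 (border '')
j=24 s[j]='d': π[24]=1 (border 'd')
j=25 s[j]='b': k: 1→0; π[25]=0 (border '')
j=26 s[j]='b': π[26]=0 (border '')

[0, 0, 0, 0, 0, 1, 1, 0, 0, 1, 2, 0, 0, 0, 0, 0, 0, 0, 0, 0, 0, 0, 1, 0, 1, 0, 0]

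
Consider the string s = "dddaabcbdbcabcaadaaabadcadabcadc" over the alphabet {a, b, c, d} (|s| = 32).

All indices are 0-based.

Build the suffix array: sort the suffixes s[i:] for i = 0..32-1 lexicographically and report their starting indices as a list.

rank | idx | suffix
   0 |  17 | aaabadcadabcadc
   1 |  18 | aabadcadabcadc
   2 |   3 | aabcbdbcabcaadaaabadcadabcadc
   3 |  14 | aadaaabadcadabcadc
   4 |  19 | abadcadabcadc
   5 |  11 | abcaadaaabadcadabcadc
   6 |  26 | abcadc
   7 |   4 | abcbdbcabcaadaaabadcadabcadc
   8 |  15 | adaaabadcadabcadc
   9 |  24 | adabcadc
  10 |  29 | adc
  11 |  21 | adcadabcadc
  12 |  20 | badcadabcadc
  13 |  12 | bcaadaaabadcadabcadc
  14 |   9 | bcabcaadaaabadcadabcadc
  15 |  27 | bcadc
  16 |   5 | bcbdbcabcaadaaabadcadabcadc
  17 |   7 | bdbcabcaadaaabadcadabcadc
  18 |  31 | c
  19 |  13 | caadaaabadcadabcadc
  20 |  10 | cabcaadaaabadcadabcadc
  21 |  23 | cadabcadc
  22 |  28 | cadc
  23 |   6 | cbdbcabcaadaaabadcadabcadc
  24 |  16 | daaabadcadabcadc
  25 |   2 | daabcbdbcabcaadaaabadcadabcadc
  26 |  25 | dabcadc
  27 |   8 | dbcabcaadaaabadcadabcadc
  28 |  30 | dc
  29 |  22 | dcadabcadc
  30 |   1 | ddaabcbdbcabcaadaaabadcadabcadc
  31 |   0 | dddaabcbdbcabcaadaaabadcadabcadc

[17, 18, 3, 14, 19, 11, 26, 4, 15, 24, 29, 21, 20, 12, 9, 27, 5, 7, 31, 13, 10, 23, 28, 6, 16, 2, 25, 8, 30, 22, 1, 0]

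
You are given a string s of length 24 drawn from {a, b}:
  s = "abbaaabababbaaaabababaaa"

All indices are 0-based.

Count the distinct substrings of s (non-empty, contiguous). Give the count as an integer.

219

rank→(start, suffix):
  0 → (23, 'a')
  1 → (22, 'aa')
  2 → (21, 'aaa')
  3 → (12, 'aaaabababaaa')
  4 → (13, 'aaabababaaa')
  5 → (3, 'aaabababbaaaabababaaa')
  6 → (14, 'aabababaaa')
  7 → (4, 'aabababbaaaabababaaa')
  8 → (19, 'abaaa')
  9 → (17, 'ababaaa')
  10 → (15, 'abababaaa')
  11 → (5, 'abababbaaaabababaaa')
  12 → (7, 'ababbaaaabababaaa')
  13 → (9, 'abbaaaabababaaa')
  14 → (0, 'abbaaabababbaaaabababaaa')
  15 → (20, 'baaa')
  16 → (11, 'baaaabababaaa')
  17 → (2, 'baaabababbaaaabababaaa')
  18 → (18, 'babaaa')
  19 → (16, 'bababaaa')
  20 → (6, 'bababbaaaabababaaa')
  21 → (8, 'babbaaaabababaaa')
  22 → (10, 'bbaaaabababaaa')
  23 → (1, 'bbaaabababbaaaabababaaa')

SA = [23, 22, 21, 12, 13, 3, 14, 4, 19, 17, 15, 5, 7, 9, 0, 20, 11, 2, 18, 16, 6, 8, 10, 1]
[i] adj suffixes → lcp
  [1] 23/22 → 1 ('a')
  [2] 22/21 → 2 ('aa')
  [3] 21/12 → 3 ('aaa')
  [4] 12/13 → 3 ('aaa')
  [5] 13/3 → 8 ('aaababab')
  [6] 3/14 → 2 ('aa')
  [7] 14/4 → 7 ('aababab')
  [8] 4/19 → 1 ('a')
  [9] 19/17 → 3 ('aba')
  [10] 17/15 → 5 ('ababa')
  [11] 15/5 → 6 ('ababab')
  [12] 5/7 → 4 ('abab')
  [13] 7/9 → 2 ('ab')
  [14] 9/0 → 6 ('abbaaa')
  [15] 0/20 → 0 ('')
  [16] 20/11 → 4 ('baaa')
  [17] 11/2 → 4 ('baaa')
  [18] 2/18 → 2 ('ba')
  [19] 18/16 → 4 ('baba')
  [20] 16/6 → 5 ('babab')
  [21] 6/8 → 3 ('bab')
  [22] 8/10 → 1 ('b')
  [23] 10/1 → 5 ('bbaaa')

n(n+1)/2 = 24·25/2 = 300
Σ LCP = 0 + 1 + 2 + 3 + 3 + 8 + 2 + 7 + 1 + 3 + 5 + 6 + 4 + 2 + 6 + 0 + 4 + 4 + 2 + 4 + 5 + 3 + 1 + 5 = 81
distinct = 300 − 81 = 219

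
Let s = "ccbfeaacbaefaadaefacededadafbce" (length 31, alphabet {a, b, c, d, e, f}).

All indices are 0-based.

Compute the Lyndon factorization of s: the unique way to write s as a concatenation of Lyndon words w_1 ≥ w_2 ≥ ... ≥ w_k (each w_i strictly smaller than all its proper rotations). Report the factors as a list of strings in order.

["c", "c", "bfe", "aacbaefaadaefacededadafbce"]

emit factor 1: 'c' (i=0, period=1)
emit factor 2: 'c' (i=1, period=1)
emit factor 3: 'bfe' (i=2, period=3)
emit factor 4: 'aacbaefaadaefacededadafbce' (i=5, period=26)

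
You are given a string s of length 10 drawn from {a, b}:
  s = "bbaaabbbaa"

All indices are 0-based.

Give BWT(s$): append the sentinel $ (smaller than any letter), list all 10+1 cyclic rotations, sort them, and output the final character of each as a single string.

aabbaabbb$a

rank  rotation     last
    0  $bbaaabbbaa  a
    1  a$bbaaabbba  a
    2  aa$bbaaabbb  b
    3  aaabbbaa$bb  b
    4  aabbbaa$bba  a
    5  abbbaa$bbaa  a
    6  baa$bbaaabb  b
    7  baaabbbaa$b  b
    8  bbaa$bbaaab  b
    9  bbaaabbbaa$  $
   10  bbbaa$bbaaa  a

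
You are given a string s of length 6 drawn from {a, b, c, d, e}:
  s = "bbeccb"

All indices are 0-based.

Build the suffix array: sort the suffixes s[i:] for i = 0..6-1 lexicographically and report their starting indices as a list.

rank→(start, suffix):
  0 → (5, 'b')
  1 → (0, 'bbeccb')
  2 → (1, 'beccb')
  3 → (4, 'cb')
  4 → (3, 'ccb')
  5 → (2, 'eccb')

[5, 0, 1, 4, 3, 2]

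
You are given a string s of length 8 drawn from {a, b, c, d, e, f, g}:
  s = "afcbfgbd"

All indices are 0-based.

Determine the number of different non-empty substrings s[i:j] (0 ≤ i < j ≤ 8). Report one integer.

34

rank | idx | suffix
   0 |   0 | afcbfgbd
   1 |   6 | bd
   2 |   3 | bfgbd
   3 |   2 | cbfgbd
   4 |   7 | d
   5 |   1 | fcbfgbd
   6 |   4 | fgbd
   7 |   5 | gbd

SA = [0, 6, 3, 2, 7, 1, 4, 5]
[i] adj suffixes → lcp
  [1] 0/6 → 0 ('')
  [2] 6/3 → 1 ('b')
  [3] 3/2 → 0 ('')
  [4] 2/7 → 0 ('')
  [5] 7/1 → 0 ('')
  [6] 1/4 → 1 ('f')
  [7] 4/5 → 0 ('')

n(n+1)/2 = 8·9/2 = 36
Σ LCP = 0 + 0 + 1 + 0 + 0 + 0 + 1 + 0 = 2
distinct = 36 − 2 = 34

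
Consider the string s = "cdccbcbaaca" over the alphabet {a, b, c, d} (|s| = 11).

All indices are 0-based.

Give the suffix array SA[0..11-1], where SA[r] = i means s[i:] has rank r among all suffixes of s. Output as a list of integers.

rank→(start, suffix):
  0 → (10, 'a')
  1 → (7, 'aaca')
  2 → (8, 'aca')
  3 → (6, 'baaca')
  4 → (4, 'bcbaaca')
  5 → (9, 'ca')
  6 → (5, 'cbaaca')
  7 → (3, 'cbcbaaca')
  8 → (2, 'ccbcbaaca')
  9 → (0, 'cdccbcbaaca')
  10 → (1, 'dccbcbaaca')

[10, 7, 8, 6, 4, 9, 5, 3, 2, 0, 1]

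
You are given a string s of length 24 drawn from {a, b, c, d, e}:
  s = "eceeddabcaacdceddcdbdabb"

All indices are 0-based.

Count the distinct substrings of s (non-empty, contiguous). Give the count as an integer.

rank | idx | suffix
   0 |   9 | aacdceddcdbdabb
   1 |  21 | abb
   2 |   6 | abcaacdceddcdbdabb
   3 |  10 | acdceddcdbdabb
   4 |  23 | b
   5 |  22 | bb
   6 |   7 | bcaacdceddcdbdabb
   7 |  19 | bdabb
   8 |   8 | caacdceddcdbdabb
   9 |  17 | cdbdabb
  10 |  11 | cdceddcdbdabb
  11 |  13 | ceddcdbdabb
  12 |   1 | ceeddabcaacdceddcdbdabb
  13 |  20 | dabb
  14 |   5 | dabcaacdceddcdbdabb
  15 |  18 | dbdabb
  16 |  16 | dcdbdabb
  17 |  12 | dceddcdbdabb
  18 |   4 | ddabcaacdceddcdbdabb
  19 |  15 | ddcdbdabb
  20 |   0 | eceeddabcaacdceddcdbdabb
  21 |   3 | eddabcaacdceddcdbdabb
  22 |  14 | eddcdbdabb
  23 |   2 | eeddabcaacdceddcdbdabb

SA = [9, 21, 6, 10, 23, 22, 7, 19, 8, 17, 11, 13, 1, 20, 5, 18, 16, 12, 4, 15, 0, 3, 14, 2]
i: (SA[i-1],SA[i]) lcp shared
  1: (9,21) 1 'a'
  2: (21,6) 2 'ab'
  3: (6,10) 1 'a'
  4: (10,23) 0 ''
  5: (23,22) 1 'b'
  6: (22,7) 1 'b'
  7: (7,19) 1 'b'
  8: (19,8) 0 ''
  9: (8,17) 1 'c'
  10: (17,11) 2 'cd'
  11: (11,13) 1 'c'
  12: (13,1) 2 'ce'
  13: (1,20) 0 ''
  14: (20,5) 3 'dab'
  15: (5,18) 1 'd'
  16: (18,16) 1 'd'
  17: (16,12) 2 'dc'
  18: (12,4) 1 'd'
  19: (4,15) 2 'dd'
  20: (15,0) 0 ''
  21: (0,3) 1 'e'
  22: (3,14) 3 'edd'
  23: (14,2) 1 'e'

n(n+1)/2 = 24·25/2 = 300
Σ LCP = 0 + 1 + 2 + 1 + 0 + 1 + 1 + 1 + 0 + 1 + 2 + 1 + 2 + 0 + 3 + 1 + 1 + 2 + 1 + 2 + 0 + 1 + 3 + 1 = 28
distinct = 300 − 28 = 272

272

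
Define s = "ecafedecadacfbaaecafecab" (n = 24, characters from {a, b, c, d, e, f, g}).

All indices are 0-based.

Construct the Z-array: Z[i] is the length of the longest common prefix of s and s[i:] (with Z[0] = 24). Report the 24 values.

Z[0]=24
i=1: fresh scan; Z[1]=0
i=2: fresh scan; Z[2]=0
i=3: fresh scan; Z[3]=0
i=4: fresh scan; Z[4]=1 extend→box=[4,5)
i=5: fresh scan; Z[5]=0
i=6: fresh scan; Z[6]=3 extend→box=[6,9)
i=7: min(r-i=2, Z[1]=0)=0; Z[7]=0
i=8: min(r-i=1, Z[2]=0)=0; Z[8]=0
i=9: fresh scan; Z[9]=0
i=10: fresh scan; Z[10]=0
i=11: fresh scan; Z[11]=0
i=12: fresh scan; Z[12]=0
i=13: fresh scan; Z[13]=0
i=14: fresh scan; Z[14]=0
i=15: fresh scan; Z[15]=0
i=16: fresh scan; Z[16]=5 extend→box=[16,21)
i=17: min(r-i=4, Z[1]=0)=0; Z[17]=0
i=18: min(r-i=3, Z[2]=0)=0; Z[18]=0
i=19: min(r-i=2, Z[3]=0)=0; Z[19]=0
i=20: min(r-i=1, Z[4]=1)=1; Z[20]=3 extend→box=[20,23)
i=21: min(r-i=2, Z[1]=0)=0; Z[21]=0
i=22: min(r-i=1, Z[2]=0)=0; Z[22]=0
i=23: fresh scan; Z[23]=0

[24, 0, 0, 0, 1, 0, 3, 0, 0, 0, 0, 0, 0, 0, 0, 0, 5, 0, 0, 0, 3, 0, 0, 0]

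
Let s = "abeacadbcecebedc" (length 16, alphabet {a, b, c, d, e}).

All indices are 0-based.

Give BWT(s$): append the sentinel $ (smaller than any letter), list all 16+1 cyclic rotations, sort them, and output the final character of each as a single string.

rank  rotation           last
    0  $abeacadbcecebedc  c
    1  abeacadbcecebedc$  $
    2  acadbcecebedc$abe  e
    3  adbcecebedc$abeac  c
    4  bcecebedc$abeacad  d
    5  beacadbcecebedc$a  a
    6  bedc$abeacadbcece  e
    7  c$abeacadbcecebed  d
    8  cadbcecebedc$abea  a
    9  cebedc$abeacadbce  e
   10  cecebedc$abeacadb  b
   11  dbcecebedc$abeaca  a
   12  dc$abeacadbcecebe  e
   13  eacadbcecebedc$ab  b
   14  ebedc$abeacadbcec  c
   15  ecebedc$abeacadbc  c
   16  edc$abeacadbceceb  b

c$ecdaedaebaebccb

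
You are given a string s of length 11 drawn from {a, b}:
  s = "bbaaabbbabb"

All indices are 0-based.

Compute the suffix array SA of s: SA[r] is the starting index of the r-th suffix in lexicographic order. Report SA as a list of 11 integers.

sorted suffixes:
  #0 SA[0]=2  'aaabbbabb'
  #1 SA[1]=3  'aabbbabb'
  #2 SA[2]=8  'abb'
  #3 SA[3]=4  'abbbabb'
  #4 SA[4]=10  'b'
  #5 SA[5]=1  'baaabbbabb'
  #6 SA[6]=7  'babb'
  #7 SA[7]=9  'bb'
  #8 SA[8]=0  'bbaaabbbabb'
  #9 SA[9]=6  'bbabb'
  #10 SA[10]=5  'bbbabb'

[2, 3, 8, 4, 10, 1, 7, 9, 0, 6, 5]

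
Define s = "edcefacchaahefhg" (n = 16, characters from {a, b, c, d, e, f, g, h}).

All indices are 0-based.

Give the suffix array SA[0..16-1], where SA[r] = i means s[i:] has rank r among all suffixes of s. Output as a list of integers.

rank→(start, suffix):
  0 → (9, 'aahefhg')
  1 → (5, 'acchaahefhg')
  2 → (10, 'ahefhg')
  3 → (6, 'cchaahefhg')
  4 → (2, 'cefacchaahefhg')
  5 → (7, 'chaahefhg')
  6 → (1, 'dcefacchaahefhg')
  7 → (0, 'edcefacchaahefhg')
  8 → (3, 'efacchaahefhg')
  9 → (12, 'efhg')
  10 → (4, 'facchaahefhg')
  11 → (13, 'fhg')
  12 → (15, 'g')
  13 → (8, 'haahefhg')
  14 → (11, 'hefhg')
  15 → (14, 'hg')

[9, 5, 10, 6, 2, 7, 1, 0, 3, 12, 4, 13, 15, 8, 11, 14]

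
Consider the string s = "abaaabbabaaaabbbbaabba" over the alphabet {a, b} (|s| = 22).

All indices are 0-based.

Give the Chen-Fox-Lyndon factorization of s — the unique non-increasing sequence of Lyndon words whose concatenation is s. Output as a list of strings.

["ab", "aaabbab", "aaaabbbbaabb", "a"]

emit factor 1: 'ab' (i=0, period=2)
emit factor 2: 'aaabbab' (i=2, period=7)
emit factor 3: 'aaaabbbbaabb' (i=9, period=12)
emit factor 4: 'a' (i=21, period=1)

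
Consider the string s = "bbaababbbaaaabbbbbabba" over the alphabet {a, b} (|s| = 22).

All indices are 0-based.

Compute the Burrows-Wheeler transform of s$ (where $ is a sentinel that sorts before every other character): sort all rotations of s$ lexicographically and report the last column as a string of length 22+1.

abbabaabbabbbbaab$babba

rank  rotation                 last
    0  $bbaababbbaaaabbbbbabba  a
    1  a$bbaababbbaaaabbbbbabb  b
    2  aaaabbbbbabba$bbaababbb  b
    3  aaabbbbbabba$bbaababbba  a
    4  aababbbaaaabbbbbabba$bb  b
    5  aabbbbbabba$bbaababbbaa  a
    6  ababbbaaaabbbbbabba$bba  a
    7  abba$bbaababbbaaaabbbbb  b
    8  abbbaaaabbbbbabba$bbaab  b
    9  abbbbbabba$bbaababbbaaa  a
   10  ba$bbaababbbaaaabbbbbab  b
   11  baaaabbbbbabba$bbaababb  b
   12  baababbbaaaabbbbbabba$b  b
   13  babba$bbaababbbaaaabbbb  b
   14  babbbaaaabbbbbabba$bbaa  a
   15  bba$bbaababbbaaaabbbbba  a
   16  bbaaaabbbbbabba$bbaabab  b
   17  bbaababbbaaaabbbbbabba$  $
   18  bbabba$bbaababbbaaaabbb  b
   19  bbbaaaabbbbbabba$bbaaba  a
   20  bbbabba$bbaababbbaaaabb  b
   21  bbbbabba$bbaababbbaaaab  b
   22  bbbbbabba$bbaababbbaaaa  a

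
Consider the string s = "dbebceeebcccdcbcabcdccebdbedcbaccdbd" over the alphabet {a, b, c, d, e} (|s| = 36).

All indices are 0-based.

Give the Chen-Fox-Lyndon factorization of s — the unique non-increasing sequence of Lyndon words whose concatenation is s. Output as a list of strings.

emit factor 1: 'd' (i=0, period=1)
emit factor 2: 'be' (i=1, period=2)
emit factor 3: 'bceee' (i=3, period=5)
emit factor 4: 'bcccdc' (i=8, period=6)
emit factor 5: 'bc' (i=14, period=2)
emit factor 6: 'abcdccebdbedcbaccdbd' (i=16, period=20)

["d", "be", "bceee", "bcccdc", "bc", "abcdccebdbedcbaccdbd"]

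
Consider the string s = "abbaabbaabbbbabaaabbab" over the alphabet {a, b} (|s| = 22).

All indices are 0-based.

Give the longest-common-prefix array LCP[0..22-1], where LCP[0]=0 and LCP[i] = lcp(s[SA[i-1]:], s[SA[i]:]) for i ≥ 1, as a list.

[0, 2, 5, 4, 1, 2, 2, 7, 4, 3, 0, 1, 3, 5, 2, 3, 1, 6, 3, 4, 2, 3]

rank | idx | suffix
   0 |  15 | aaabbab
   1 |   3 | aabbaabbbbabaaabbab
   2 |  16 | aabbab
   3 |   7 | aabbbbabaaabbab
   4 |  20 | ab
   5 |  13 | abaaabbab
   6 |   0 | abbaabbaabbbbabaaabbab
   7 |   4 | abbaabbbbabaaabbab
   8 |  17 | abbab
   9 |   8 | abbbbabaaabbab
  10 |  21 | b
  11 |  14 | baaabbab
  12 |   2 | baabbaabbbbabaaabbab
  13 |   6 | baabbbbabaaabbab
  14 |  19 | bab
  15 |  12 | babaaabbab
  16 |   1 | bbaabbaabbbbabaaabbab
  17 |   5 | bbaabbbbabaaabbab
  18 |  18 | bbab
  19 |  11 | bbabaaabbab
  20 |  10 | bbbabaaabbab
  21 |   9 | bbbbabaaabbab

SA = [15, 3, 16, 7, 20, 13, 0, 4, 17, 8, 21, 14, 2, 6, 19, 12, 1, 5, 18, 11, 10, 9]
[i] adj suffixes → lcp
  [1] 15/3 → 2 ('aa')
  [2] 3/16 → 5 ('aabba')
  [3] 16/7 → 4 ('aabb')
  [4] 7/20 → 1 ('a')
  [5] 20/13 → 2 ('ab')
  [6] 13/0 → 2 ('ab')
  [7] 0/4 → 7 ('abbaabb')
  [8] 4/17 → 4 ('abba')
  [9] 17/8 → 3 ('abb')
  [10] 8/21 → 0 ('')
  [11] 21/14 → 1 ('b')
  [12] 14/2 → 3 ('baa')
  [13] 2/6 → 5 ('baabb')
  [14] 6/19 → 2 ('ba')
  [15] 19/12 → 3 ('bab')
  [16] 12/1 → 1 ('b')
  [17] 1/5 → 6 ('bbaabb')
  [18] 5/18 → 3 ('bba')
  [19] 18/11 → 4 ('bbab')
  [20] 11/10 → 2 ('bb')
  [21] 10/9 → 3 ('bbb')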